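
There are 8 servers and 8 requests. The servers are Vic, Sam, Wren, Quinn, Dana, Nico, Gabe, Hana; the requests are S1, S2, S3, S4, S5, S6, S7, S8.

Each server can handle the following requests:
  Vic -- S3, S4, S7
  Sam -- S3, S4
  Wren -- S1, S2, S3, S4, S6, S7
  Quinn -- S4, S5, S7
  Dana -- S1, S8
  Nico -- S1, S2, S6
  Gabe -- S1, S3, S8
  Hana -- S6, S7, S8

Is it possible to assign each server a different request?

For example, pair Vic-S7, Sam-S4, Wren-S2, Quinn-S5, Dana-S1, Nico-S6, Gabe-S3, Hana-S8.
Every server is matched, so this is a perfect matching.

Yes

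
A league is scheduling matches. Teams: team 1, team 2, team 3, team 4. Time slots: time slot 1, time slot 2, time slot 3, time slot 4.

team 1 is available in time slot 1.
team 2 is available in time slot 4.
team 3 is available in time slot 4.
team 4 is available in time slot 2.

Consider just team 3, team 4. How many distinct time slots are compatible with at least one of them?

The union of neighbours of {team 3, team 4} is {time slot 2, time slot 4}, which has 2 elements.
Since |N(S)| = 2 ≥ |S| = 2, Hall's condition holds for this subset.

2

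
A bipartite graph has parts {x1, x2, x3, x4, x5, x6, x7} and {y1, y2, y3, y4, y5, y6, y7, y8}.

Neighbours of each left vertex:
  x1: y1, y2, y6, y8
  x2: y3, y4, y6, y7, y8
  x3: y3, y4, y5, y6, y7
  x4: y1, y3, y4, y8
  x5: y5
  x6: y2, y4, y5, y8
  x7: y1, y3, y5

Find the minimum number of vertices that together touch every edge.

{x1, x2, x3, x4, x5, x6, x7} is a vertex cover of size 7: every edge has an endpoint in this set.
No smaller cover exists because x1–y2, x2–y6, x3–y7, x4–y1, x5–y5, x6–y8, x7–y3 is a matching of size 7, and a cover must include an endpoint of each of these disjoint edges (König's theorem).

7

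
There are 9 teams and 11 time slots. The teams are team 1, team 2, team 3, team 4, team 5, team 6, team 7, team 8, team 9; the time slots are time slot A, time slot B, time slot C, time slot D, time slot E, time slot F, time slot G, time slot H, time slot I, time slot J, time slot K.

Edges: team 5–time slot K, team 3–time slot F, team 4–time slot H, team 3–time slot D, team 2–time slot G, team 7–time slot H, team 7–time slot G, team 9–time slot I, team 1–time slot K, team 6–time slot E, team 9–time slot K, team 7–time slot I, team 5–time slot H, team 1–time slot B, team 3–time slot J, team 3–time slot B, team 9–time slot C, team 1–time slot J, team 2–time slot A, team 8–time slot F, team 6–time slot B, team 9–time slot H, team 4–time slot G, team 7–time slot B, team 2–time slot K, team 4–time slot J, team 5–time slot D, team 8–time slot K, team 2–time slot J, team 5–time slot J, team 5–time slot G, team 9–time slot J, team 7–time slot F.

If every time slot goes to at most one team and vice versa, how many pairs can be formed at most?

A valid assignment of size 9: team 1–time slot B, team 2–time slot K, team 3–time slot D, team 4–time slot H, team 5–time slot G, team 6–time slot E, team 7–time slot I, team 8–time slot F, team 9–time slot J.
All 9 teams are matched, so no larger matching exists.

9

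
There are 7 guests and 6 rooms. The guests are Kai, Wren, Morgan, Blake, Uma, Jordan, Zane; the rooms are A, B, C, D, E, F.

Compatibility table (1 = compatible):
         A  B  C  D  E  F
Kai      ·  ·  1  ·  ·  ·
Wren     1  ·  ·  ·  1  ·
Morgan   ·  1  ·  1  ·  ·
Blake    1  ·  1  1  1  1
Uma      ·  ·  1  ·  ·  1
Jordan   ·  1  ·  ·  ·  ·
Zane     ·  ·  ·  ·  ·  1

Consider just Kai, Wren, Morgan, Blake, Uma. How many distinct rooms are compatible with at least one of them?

The union of neighbours of {Kai, Wren, Morgan, Blake, Uma} is {A, B, C, D, E, F}, which has 6 elements.
Since |N(S)| = 6 ≥ |S| = 5, Hall's condition holds for this subset.

6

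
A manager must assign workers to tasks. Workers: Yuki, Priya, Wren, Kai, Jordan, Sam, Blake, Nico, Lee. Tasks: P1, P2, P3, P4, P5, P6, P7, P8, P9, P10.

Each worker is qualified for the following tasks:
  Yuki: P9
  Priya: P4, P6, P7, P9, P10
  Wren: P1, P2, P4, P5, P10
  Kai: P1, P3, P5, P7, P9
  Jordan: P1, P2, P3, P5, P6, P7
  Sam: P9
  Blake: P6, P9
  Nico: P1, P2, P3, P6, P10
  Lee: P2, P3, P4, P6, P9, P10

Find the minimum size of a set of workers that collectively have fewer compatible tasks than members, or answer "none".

2

Take S = {Yuki, Sam}. Its neighbourhood is {P9}, so |N(S)| = 1 < |S| = 2.
No single vertex violates Hall's condition since each has at least one neighbour, so 2 is the minimum.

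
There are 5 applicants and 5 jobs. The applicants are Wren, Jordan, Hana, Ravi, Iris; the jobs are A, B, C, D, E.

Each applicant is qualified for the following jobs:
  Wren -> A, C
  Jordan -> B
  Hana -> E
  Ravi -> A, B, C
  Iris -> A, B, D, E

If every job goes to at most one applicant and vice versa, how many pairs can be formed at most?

5

A valid assignment of size 5: Wren→A, Jordan→B, Hana→E, Ravi→C, Iris→D.
This saturates every applicant, so 5 is the maximum.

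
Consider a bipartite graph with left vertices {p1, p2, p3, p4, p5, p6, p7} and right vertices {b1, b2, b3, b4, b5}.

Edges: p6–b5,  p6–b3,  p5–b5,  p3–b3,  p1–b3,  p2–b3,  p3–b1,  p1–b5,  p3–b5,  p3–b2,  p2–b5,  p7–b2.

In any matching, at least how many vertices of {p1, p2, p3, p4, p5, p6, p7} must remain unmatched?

3

A valid assignment of size 4: p1-b5, p2-b3, p3-b1, p7-b2.
The set {p1, p2, p4, p5, p6} has only 2 neighbours ({b3, b5}), so by Hall's theorem at most 4 of the 7 left vertices can be matched.
That matches 4 of the 7, leaving 3 unmatched; no matching can do better.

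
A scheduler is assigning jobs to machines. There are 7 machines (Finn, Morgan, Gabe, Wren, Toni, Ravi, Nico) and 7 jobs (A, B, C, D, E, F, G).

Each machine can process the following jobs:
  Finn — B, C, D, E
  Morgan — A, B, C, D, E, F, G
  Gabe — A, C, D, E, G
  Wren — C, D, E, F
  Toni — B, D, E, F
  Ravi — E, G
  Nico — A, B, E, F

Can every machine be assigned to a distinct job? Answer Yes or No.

A valid assignment of size 7: Finn–E, Morgan–F, Gabe–A, Wren–C, Toni–D, Ravi–G, Nico–B.
All 7 machines are covered.

Yes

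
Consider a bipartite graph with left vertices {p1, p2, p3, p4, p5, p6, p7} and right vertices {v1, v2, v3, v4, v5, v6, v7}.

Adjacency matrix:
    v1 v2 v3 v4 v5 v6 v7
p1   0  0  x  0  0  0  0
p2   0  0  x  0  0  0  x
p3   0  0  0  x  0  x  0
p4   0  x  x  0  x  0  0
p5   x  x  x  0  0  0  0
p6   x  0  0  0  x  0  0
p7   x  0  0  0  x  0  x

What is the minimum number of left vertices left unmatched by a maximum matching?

1

A valid assignment of size 6: p1-v3, p2-v7, p3-v6, p4-v5, p5-v2, p6-v1.
The set {p1, p2, p4, p5, p6, p7} has only 5 neighbours ({v1, v2, v3, v5, v7}), so by Hall's theorem at most 6 of the 7 left vertices can be matched.
That matches 6 of the 7, leaving 1 unmatched; no matching can do better.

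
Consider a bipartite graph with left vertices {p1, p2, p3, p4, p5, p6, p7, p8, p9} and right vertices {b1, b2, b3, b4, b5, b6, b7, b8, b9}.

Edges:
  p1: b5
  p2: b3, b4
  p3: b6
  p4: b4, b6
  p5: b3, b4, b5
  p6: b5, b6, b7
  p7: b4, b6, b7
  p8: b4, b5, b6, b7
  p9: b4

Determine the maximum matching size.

5

A valid assignment of size 5: p1-b5, p2-b3, p3-b6, p4-b4, p6-b7.
The set {p1, p2, p3, p4, p5, p6, p7, p8, p9} has only 5 neighbours ({b3, b4, b5, b6, b7}), so by Hall's theorem at most 5 of the 9 left vertices can be matched.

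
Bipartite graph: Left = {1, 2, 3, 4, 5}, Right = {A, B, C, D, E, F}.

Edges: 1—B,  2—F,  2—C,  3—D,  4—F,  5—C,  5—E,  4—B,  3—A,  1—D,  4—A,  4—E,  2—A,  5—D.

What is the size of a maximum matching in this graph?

5

One maximum matching: 1–D, 2–F, 3–A, 4–B, 5–E.
This saturates every left vertex, so 5 is the maximum.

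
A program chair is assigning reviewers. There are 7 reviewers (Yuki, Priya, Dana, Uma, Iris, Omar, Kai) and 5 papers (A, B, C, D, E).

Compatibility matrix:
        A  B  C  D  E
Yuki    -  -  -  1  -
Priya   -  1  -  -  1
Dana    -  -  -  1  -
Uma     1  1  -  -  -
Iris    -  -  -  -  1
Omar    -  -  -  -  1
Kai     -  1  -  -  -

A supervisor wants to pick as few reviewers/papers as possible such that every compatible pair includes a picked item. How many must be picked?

4

A maximum matching has 4 edges (e.g. Yuki–D, Priya–B, Uma–A, Iris–E).
By König's theorem the minimum vertex cover has the same size. One such cover is {Uma, B, D, E}.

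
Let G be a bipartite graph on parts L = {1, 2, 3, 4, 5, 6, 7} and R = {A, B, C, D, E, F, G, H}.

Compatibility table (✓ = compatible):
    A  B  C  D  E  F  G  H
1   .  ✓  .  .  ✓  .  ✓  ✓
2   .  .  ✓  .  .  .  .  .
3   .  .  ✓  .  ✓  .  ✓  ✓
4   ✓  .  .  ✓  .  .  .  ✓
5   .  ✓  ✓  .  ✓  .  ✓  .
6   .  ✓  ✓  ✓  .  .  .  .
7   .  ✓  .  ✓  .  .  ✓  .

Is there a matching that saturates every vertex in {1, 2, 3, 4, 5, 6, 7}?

For example, pair 1-G, 2-C, 3-H, 4-A, 5-E, 6-D, 7-B.
Every left vertex is matched, so this matching saturates all of them.

Yes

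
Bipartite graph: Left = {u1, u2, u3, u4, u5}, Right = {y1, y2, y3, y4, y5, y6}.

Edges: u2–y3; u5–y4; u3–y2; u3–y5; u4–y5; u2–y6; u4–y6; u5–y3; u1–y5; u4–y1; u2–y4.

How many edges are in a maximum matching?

One maximum matching: u1→y5, u2→y4, u3→y2, u4→y1, u5→y3.
This saturates every left vertex, so 5 is the maximum.

5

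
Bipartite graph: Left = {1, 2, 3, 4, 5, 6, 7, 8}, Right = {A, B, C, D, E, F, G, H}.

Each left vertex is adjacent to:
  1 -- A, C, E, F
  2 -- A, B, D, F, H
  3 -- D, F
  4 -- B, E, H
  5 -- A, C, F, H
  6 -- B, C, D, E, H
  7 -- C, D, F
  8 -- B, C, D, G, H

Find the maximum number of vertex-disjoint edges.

For example, pair 1-E, 2-A, 3-D, 4-B, 5-C, 6-H, 7-F, 8-G.
This saturates every left vertex, so 8 is the maximum.

8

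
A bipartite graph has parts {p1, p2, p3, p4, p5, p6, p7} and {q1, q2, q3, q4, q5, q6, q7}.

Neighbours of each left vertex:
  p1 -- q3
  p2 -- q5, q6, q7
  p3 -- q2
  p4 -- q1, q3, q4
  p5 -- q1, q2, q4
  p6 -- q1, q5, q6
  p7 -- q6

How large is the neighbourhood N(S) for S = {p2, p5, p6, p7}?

The union of neighbours of {p2, p5, p6, p7} is {q1, q2, q4, q5, q6, q7}, which has 6 elements.
Since |N(S)| = 6 ≥ |S| = 4, Hall's condition holds for this subset.

6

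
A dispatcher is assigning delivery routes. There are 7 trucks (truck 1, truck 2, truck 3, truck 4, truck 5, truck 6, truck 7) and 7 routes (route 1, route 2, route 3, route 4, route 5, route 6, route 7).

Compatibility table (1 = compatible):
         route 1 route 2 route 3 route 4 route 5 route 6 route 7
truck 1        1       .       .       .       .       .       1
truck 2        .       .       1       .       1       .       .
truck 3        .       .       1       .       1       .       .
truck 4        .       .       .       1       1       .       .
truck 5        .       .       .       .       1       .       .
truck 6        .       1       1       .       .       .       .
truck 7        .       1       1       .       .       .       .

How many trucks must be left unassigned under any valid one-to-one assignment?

One maximum matching: truck 1–route 7, truck 2–route 5, truck 3–route 3, truck 4–route 4, truck 6–route 2.
The set {truck 2, truck 3, truck 5, truck 6, truck 7} has only 3 neighbours ({route 2, route 3, route 5}), so by Hall's theorem at most 5 of the 7 trucks can be matched.
That matches 5 of the 7, leaving 2 unmatched; no matching can do better.

2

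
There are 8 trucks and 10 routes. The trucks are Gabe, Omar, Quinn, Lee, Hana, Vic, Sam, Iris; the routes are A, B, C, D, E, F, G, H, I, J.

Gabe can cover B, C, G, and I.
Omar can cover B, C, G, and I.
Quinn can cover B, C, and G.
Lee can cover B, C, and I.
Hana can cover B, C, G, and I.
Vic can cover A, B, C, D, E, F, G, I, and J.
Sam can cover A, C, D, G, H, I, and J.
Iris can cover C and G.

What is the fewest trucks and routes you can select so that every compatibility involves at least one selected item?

A maximum matching has 6 edges (e.g. Gabe–I, Omar–G, Quinn–C, Lee–B, Vic–A, Sam–J).
By König's theorem the minimum vertex cover has the same size. One such cover is {Vic, Sam, B, C, G, I}.

6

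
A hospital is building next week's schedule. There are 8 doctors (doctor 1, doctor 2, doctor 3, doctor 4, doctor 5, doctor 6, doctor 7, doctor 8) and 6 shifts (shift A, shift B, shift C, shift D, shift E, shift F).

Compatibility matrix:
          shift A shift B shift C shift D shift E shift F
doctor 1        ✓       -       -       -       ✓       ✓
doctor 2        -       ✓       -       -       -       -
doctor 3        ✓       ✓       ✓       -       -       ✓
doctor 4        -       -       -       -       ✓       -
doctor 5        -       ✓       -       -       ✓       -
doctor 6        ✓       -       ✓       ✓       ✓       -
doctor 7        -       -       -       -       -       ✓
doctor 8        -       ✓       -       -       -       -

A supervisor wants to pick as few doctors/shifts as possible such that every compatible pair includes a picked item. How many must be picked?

6

A maximum matching has 6 edges (e.g. doctor 1–shift A, doctor 2–shift B, doctor 3–shift C, doctor 4–shift E, doctor 6–shift D, doctor 7–shift F).
By König's theorem the minimum vertex cover has the same size. One such cover is {doctor 1, doctor 3, doctor 6, doctor 7, shift B, shift E}.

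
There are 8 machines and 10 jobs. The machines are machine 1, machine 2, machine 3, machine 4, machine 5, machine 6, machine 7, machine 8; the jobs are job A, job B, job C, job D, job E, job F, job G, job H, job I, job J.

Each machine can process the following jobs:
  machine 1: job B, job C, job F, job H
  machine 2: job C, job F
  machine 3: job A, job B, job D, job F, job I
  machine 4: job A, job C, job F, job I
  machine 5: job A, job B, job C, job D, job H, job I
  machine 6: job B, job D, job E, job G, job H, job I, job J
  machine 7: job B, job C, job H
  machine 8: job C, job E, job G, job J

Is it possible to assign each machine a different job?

Yes

For example, pair machine 1→job H, machine 2→job C, machine 3→job F, machine 4→job A, machine 5→job I, machine 6→job D, machine 7→job B, machine 8→job J.
All 8 machines are covered.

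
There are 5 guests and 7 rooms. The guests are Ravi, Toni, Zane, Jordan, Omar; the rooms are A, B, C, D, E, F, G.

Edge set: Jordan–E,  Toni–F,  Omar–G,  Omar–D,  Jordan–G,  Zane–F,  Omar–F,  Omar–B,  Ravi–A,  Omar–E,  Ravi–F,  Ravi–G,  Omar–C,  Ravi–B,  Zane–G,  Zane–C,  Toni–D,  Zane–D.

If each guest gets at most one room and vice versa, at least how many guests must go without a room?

A valid assignment of size 5: Ravi–B, Toni–D, Zane–F, Jordan–E, Omar–G.
All 5 guests are matched, so no larger matching exists.
That matches 5 of the 5, leaving 0 unmatched; no matching can do better.

0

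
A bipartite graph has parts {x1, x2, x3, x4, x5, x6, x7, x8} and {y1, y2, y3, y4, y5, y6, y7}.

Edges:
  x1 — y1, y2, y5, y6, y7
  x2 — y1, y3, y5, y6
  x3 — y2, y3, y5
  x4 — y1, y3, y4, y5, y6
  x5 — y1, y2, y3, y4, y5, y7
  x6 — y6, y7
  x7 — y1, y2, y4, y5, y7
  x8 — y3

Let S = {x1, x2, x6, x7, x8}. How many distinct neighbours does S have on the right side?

7

The union of neighbours of {x1, x2, x6, x7, x8} is {y1, y2, y3, y4, y5, y6, y7}, which has 7 elements.
Since |N(S)| = 7 ≥ |S| = 5, Hall's condition holds for this subset.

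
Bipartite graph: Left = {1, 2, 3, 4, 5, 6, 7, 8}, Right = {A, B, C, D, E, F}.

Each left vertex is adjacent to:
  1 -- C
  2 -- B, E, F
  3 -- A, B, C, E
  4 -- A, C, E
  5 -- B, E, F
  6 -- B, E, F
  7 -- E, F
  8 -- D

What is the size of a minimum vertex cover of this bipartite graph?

The 6 edges 1–C, 2–F, 3–A, 4–E, 5–B, 8–D form a matching, so any vertex cover needs at least 6 vertices (one per matched edge).
Conversely {8, A, B, C, E, F} meets every edge and has exactly 6 vertices, so 6 is optimal.

6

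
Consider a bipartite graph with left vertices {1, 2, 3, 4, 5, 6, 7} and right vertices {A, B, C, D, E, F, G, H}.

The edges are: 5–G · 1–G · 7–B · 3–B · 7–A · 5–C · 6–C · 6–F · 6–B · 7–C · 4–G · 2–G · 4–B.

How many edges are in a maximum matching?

For example, pair 1–G, 3–B, 5–C, 6–F, 7–A.
The set {1, 2, 3, 4} has only 2 neighbours ({B, G}), so by Hall's theorem at most 5 of the 7 left vertices can be matched.

5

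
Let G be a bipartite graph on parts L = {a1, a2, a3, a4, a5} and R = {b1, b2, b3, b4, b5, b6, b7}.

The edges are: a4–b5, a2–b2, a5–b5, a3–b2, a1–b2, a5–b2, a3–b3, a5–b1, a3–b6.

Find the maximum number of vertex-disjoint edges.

4

For example, pair a1-b2, a3-b3, a4-b5, a5-b1.
The set {a1, a2} has only 1 neighbour ({b2}), so by Hall's theorem at most 4 of the 5 left vertices can be matched.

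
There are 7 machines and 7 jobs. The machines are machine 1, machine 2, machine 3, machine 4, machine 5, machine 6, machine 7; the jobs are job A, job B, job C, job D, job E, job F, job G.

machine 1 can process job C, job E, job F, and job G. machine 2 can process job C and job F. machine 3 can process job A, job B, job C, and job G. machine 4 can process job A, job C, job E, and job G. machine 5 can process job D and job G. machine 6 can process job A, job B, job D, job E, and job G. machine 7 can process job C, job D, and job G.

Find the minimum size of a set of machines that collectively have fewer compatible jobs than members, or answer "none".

A matching saturating every machine exists, for instance machine 1→job F, machine 2→job C, machine 3→job A, machine 4→job E, machine 5→job D, machine 6→job B, machine 7→job G.
By Hall's marriage theorem, this means |N(S)| ≥ |S| for every subset S, so no violating subset exists.

none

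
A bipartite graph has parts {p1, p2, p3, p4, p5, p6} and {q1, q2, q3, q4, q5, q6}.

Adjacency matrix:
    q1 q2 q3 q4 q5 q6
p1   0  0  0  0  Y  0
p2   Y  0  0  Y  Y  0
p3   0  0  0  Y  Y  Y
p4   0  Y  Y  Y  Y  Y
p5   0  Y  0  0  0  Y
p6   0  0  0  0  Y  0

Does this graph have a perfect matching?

The set {p1, p6} has only 1 neighbour ({q5}), so by Hall's theorem at most 5 of the 6 left vertices can be matched.
Hence no matching covers every left vertex.

No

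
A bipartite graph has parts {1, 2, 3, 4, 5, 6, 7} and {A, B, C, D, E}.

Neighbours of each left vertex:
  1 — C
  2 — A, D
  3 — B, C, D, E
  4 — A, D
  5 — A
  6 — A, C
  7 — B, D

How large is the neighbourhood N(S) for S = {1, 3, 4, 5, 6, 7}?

The union of neighbours of {1, 3, 4, 5, 6, 7} is {A, B, C, D, E}, which has 5 elements.
Since |N(S)| = 5 < |S| = 6, Hall's condition fails for this subset.

5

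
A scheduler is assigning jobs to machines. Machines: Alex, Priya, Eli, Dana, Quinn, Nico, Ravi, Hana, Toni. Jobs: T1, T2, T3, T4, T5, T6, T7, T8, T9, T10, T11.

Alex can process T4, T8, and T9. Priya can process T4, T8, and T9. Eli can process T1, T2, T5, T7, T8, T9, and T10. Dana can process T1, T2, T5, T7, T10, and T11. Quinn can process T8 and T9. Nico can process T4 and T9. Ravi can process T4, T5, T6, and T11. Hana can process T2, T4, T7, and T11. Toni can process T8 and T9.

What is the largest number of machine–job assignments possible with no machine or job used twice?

7

A valid assignment of size 7: Alex→T4, Priya→T8, Eli→T10, Dana→T5, Quinn→T9, Ravi→T11, Hana→T7.
The set {Alex, Priya, Quinn, Nico, Toni} has only 3 neighbours ({T4, T8, T9}), so by Hall's theorem at most 7 of the 9 machines can be matched.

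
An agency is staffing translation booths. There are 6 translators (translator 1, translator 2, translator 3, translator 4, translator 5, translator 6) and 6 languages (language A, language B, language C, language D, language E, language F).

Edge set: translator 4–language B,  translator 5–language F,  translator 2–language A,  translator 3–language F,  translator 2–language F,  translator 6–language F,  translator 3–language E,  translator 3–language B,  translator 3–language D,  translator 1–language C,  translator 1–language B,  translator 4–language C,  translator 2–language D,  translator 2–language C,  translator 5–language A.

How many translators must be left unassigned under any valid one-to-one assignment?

One maximum matching: translator 1–language C, translator 2–language D, translator 3–language E, translator 4–language B, translator 5–language A, translator 6–language F.
All 6 translators are matched, so no larger matching exists.
That matches 6 of the 6, leaving 0 unmatched; no matching can do better.

0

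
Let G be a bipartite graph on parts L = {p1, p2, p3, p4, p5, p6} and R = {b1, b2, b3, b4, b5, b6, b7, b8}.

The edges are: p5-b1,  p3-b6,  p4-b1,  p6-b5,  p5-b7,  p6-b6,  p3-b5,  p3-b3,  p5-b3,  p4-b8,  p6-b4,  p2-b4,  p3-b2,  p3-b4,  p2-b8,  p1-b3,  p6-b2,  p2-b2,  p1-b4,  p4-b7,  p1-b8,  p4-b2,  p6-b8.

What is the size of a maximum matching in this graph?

6

For example, pair p1-b8, p2-b4, p3-b6, p4-b7, p5-b3, p6-b5.
This saturates every left vertex, so 6 is the maximum.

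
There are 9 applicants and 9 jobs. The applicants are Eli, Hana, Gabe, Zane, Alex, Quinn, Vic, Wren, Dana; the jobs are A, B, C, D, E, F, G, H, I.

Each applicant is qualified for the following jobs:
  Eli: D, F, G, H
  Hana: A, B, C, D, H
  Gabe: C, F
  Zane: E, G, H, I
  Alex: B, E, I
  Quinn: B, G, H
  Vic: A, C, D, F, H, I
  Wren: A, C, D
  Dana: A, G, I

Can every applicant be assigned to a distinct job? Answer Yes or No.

A valid assignment of size 9: Eli-D, Hana-H, Gabe-F, Zane-G, Alex-E, Quinn-B, Vic-A, Wren-C, Dana-I.
All 9 applicants are covered.

Yes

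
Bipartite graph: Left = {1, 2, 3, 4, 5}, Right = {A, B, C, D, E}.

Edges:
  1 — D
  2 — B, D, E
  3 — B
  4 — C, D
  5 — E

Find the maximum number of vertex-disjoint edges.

A valid assignment of size 4: 1–D, 2–E, 3–B, 4–C.
The set {1, 2, 3, 5} has only 3 neighbours ({B, D, E}), so by Hall's theorem at most 4 of the 5 left vertices can be matched.

4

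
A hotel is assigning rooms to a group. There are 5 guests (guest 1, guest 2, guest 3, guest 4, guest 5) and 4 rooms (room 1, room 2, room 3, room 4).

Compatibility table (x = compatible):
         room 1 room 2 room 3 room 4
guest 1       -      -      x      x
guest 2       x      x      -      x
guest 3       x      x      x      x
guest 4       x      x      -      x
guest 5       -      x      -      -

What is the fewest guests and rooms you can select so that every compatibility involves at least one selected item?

4

The 4 edges guest 1–room 3, guest 2–room 2, guest 3–room 1, guest 4–room 4 form a matching, so any vertex cover needs at least 4 vertices (one per matched edge).
Conversely {room 1, room 2, room 3, room 4} meets every edge and has exactly 4 vertices, so 4 is optimal.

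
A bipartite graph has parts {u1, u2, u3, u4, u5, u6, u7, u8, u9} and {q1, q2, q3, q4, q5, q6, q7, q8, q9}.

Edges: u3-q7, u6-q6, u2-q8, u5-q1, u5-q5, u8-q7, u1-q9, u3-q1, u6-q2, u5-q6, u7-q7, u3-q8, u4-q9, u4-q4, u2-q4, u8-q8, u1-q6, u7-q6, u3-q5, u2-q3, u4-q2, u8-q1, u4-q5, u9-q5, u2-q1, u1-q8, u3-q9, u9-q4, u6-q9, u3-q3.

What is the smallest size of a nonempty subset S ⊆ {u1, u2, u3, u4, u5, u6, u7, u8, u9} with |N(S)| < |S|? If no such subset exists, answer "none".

none

A matching saturating every left vertex exists, for instance u1→q8, u2→q3, u3→q9, u4→q4, u5→q6, u6→q2, u7→q7, u8→q1, u9→q5.
By Hall's marriage theorem, this means |N(S)| ≥ |S| for every subset S, so no violating subset exists.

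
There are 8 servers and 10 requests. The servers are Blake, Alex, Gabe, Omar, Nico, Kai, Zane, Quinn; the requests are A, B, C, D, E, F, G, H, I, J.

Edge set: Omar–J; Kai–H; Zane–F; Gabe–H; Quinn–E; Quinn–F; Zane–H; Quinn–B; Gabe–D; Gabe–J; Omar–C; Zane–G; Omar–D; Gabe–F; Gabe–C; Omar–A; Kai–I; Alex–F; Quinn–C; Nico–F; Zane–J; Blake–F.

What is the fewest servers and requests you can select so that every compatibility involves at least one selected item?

A maximum matching has 6 edges (e.g. Blake–F, Gabe–J, Omar–C, Kai–I, Zane–H, Quinn–B).
By König's theorem the minimum vertex cover has the same size. One such cover is {Gabe, Omar, Kai, Zane, Quinn, F}.

6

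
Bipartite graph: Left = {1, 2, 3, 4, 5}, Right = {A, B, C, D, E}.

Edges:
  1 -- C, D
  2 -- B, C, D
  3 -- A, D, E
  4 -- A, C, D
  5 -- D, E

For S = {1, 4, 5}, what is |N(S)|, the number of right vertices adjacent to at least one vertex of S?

The union of neighbours of {1, 4, 5} is {A, C, D, E}, which has 4 elements.
Since |N(S)| = 4 ≥ |S| = 3, Hall's condition holds for this subset.

4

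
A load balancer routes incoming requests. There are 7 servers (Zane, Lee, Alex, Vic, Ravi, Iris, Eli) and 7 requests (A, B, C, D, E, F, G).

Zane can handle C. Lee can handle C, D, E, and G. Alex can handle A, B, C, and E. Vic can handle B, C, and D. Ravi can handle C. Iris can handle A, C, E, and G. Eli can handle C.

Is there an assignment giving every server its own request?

No

The set {Zane, Ravi, Eli} has only 1 neighbour ({C}), so by Hall's theorem at most 5 of the 7 servers can be matched.
Hence no matching covers every server.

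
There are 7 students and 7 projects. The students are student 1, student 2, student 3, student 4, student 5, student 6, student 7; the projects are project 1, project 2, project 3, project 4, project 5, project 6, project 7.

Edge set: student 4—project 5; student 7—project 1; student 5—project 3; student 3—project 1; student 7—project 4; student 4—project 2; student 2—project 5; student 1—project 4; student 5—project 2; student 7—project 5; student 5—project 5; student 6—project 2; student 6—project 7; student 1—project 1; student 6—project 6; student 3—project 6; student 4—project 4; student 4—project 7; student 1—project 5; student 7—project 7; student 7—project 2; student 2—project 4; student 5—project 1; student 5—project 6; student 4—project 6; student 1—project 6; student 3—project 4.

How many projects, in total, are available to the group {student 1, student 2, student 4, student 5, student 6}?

The union of neighbours of {student 1, student 2, student 4, student 5, student 6} is {project 1, project 2, project 3, project 4, project 5, project 6, project 7}, which has 7 elements.
Since |N(S)| = 7 ≥ |S| = 5, Hall's condition holds for this subset.

7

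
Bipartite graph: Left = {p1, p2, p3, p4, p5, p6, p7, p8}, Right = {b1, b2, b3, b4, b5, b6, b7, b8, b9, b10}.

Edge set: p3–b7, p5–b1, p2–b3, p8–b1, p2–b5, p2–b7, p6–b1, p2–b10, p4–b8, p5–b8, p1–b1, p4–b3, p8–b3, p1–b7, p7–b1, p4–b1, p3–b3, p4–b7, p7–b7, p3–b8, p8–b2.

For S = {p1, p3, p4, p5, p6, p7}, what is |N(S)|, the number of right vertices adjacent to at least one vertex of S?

The union of neighbours of {p1, p3, p4, p5, p6, p7} is {b1, b3, b7, b8}, which has 4 elements.
Since |N(S)| = 4 < |S| = 6, Hall's condition fails for this subset.

4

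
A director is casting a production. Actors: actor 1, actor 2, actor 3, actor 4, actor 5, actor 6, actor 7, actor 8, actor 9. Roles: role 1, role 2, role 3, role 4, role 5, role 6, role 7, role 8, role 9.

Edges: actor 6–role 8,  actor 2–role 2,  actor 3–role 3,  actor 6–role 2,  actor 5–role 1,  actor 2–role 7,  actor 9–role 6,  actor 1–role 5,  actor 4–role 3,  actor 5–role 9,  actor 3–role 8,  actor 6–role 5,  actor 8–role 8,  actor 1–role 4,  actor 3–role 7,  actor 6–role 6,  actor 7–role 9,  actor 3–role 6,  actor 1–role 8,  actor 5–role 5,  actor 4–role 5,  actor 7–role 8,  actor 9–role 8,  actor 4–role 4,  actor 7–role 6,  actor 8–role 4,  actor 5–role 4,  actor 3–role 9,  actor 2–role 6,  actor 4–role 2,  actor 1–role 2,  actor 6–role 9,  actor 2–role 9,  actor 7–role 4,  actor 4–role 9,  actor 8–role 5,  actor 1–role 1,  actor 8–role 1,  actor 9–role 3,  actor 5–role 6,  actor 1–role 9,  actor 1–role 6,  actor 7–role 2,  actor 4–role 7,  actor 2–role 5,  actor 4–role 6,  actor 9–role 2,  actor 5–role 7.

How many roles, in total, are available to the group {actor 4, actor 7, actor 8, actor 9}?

9

The union of neighbours of {actor 4, actor 7, actor 8, actor 9} is {role 1, role 2, role 3, role 4, role 5, role 6, role 7, role 8, role 9}, which has 9 elements.
Since |N(S)| = 9 ≥ |S| = 4, Hall's condition holds for this subset.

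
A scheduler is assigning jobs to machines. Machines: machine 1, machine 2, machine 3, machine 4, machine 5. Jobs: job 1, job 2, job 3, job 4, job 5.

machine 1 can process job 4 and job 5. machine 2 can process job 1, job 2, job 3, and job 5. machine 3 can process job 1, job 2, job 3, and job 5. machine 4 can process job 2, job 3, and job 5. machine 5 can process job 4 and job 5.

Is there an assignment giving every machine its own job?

Yes

One maximum matching: machine 1→job 5, machine 2→job 2, machine 3→job 1, machine 4→job 3, machine 5→job 4.
All 5 machines are covered.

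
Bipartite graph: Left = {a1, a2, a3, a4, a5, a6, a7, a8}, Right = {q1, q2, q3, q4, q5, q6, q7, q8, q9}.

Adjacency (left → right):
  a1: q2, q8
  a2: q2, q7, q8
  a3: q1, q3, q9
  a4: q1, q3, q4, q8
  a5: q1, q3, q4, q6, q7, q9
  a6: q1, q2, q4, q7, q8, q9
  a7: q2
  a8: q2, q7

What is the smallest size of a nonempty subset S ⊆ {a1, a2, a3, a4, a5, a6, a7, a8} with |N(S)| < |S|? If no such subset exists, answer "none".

4

Take S = {a1, a2, a7, a8}. Its neighbourhood is {q2, q7, q8}, so |N(S)| = 3 < |S| = 4.
Every subset of size less than 4 has at least as many neighbours as members, so 4 is the minimum.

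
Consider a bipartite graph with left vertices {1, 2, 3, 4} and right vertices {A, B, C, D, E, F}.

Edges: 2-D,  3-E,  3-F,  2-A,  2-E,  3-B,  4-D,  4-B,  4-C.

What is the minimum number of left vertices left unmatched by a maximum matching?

One maximum matching: 2-D, 3-E, 4-B.
The set {1} has only 0 neighbours (∅), so by Hall's theorem at most 3 of the 4 left vertices can be matched.
That matches 3 of the 4, leaving 1 unmatched; no matching can do better.

1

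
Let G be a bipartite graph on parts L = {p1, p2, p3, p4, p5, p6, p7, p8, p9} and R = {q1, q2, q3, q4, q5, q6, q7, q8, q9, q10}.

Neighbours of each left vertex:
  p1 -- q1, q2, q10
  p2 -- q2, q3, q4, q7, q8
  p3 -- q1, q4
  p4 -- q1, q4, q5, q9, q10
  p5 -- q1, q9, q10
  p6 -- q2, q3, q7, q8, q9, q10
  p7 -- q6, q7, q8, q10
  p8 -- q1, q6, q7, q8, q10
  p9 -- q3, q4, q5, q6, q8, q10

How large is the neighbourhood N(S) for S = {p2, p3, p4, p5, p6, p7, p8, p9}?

The union of neighbours of {p2, p3, p4, p5, p6, p7, p8, p9} is {q1, q2, q3, q4, q5, q6, q7, q8, q9, q10}, which has 10 elements.
Since |N(S)| = 10 ≥ |S| = 8, Hall's condition holds for this subset.

10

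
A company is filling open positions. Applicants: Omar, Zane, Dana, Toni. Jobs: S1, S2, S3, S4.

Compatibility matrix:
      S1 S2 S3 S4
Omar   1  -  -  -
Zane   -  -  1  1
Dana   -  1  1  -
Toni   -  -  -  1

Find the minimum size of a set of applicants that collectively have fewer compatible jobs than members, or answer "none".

A matching saturating every applicant exists, for instance Omar→S1, Zane→S3, Dana→S2, Toni→S4.
By Hall's marriage theorem, this means |N(S)| ≥ |S| for every subset S, so no violating subset exists.

none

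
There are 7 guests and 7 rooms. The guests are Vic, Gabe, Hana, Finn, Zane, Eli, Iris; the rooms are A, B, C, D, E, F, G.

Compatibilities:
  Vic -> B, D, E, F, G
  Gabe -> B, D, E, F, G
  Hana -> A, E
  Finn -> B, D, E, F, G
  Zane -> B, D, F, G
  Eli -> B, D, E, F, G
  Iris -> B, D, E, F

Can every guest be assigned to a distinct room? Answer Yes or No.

The set {Vic, Gabe, Finn, Zane, Eli, Iris} has only 5 neighbours ({B, D, E, F, G}), so by Hall's theorem at most 6 of the 7 guests can be matched.
Hence no matching covers every guest.

No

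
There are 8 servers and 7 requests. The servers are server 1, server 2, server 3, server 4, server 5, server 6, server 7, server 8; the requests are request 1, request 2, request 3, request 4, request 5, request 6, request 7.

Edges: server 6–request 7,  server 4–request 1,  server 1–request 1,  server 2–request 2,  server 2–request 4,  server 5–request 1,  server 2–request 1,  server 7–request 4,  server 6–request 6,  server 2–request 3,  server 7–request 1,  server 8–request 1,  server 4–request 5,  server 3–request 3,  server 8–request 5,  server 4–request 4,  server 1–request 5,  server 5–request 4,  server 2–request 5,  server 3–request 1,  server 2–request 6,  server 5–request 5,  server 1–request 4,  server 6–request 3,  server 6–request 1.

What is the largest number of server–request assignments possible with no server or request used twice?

6

A valid assignment of size 6: server 1–request 1, server 2–request 6, server 3–request 3, server 4–request 4, server 5–request 5, server 6–request 7.
The set {server 1, server 4, server 5, server 7, server 8} has only 3 neighbours ({request 1, request 4, request 5}), so by Hall's theorem at most 6 of the 8 servers can be matched.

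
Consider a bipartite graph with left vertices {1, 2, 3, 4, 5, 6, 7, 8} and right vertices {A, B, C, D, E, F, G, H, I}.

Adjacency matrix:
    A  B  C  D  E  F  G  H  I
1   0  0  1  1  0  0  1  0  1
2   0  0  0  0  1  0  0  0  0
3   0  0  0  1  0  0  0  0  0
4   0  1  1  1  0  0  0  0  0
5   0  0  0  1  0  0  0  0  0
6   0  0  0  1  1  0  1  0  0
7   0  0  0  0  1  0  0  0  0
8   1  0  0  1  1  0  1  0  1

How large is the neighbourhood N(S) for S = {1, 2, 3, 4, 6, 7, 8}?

7

The union of neighbours of {1, 2, 3, 4, 6, 7, 8} is {A, B, C, D, E, G, I}, which has 7 elements.
Since |N(S)| = 7 ≥ |S| = 7, Hall's condition holds for this subset.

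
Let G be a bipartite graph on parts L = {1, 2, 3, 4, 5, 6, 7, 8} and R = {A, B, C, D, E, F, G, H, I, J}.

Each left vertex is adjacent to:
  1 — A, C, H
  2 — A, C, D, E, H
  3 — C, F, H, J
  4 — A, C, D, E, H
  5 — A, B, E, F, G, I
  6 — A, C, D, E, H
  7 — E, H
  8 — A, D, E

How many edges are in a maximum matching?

7

For example, pair 1-C, 2-D, 3-J, 4-A, 5-G, 6-H, 7-E.
The set {1, 2, 4, 6, 7, 8} has only 5 neighbours ({A, C, D, E, H}), so by Hall's theorem at most 7 of the 8 left vertices can be matched.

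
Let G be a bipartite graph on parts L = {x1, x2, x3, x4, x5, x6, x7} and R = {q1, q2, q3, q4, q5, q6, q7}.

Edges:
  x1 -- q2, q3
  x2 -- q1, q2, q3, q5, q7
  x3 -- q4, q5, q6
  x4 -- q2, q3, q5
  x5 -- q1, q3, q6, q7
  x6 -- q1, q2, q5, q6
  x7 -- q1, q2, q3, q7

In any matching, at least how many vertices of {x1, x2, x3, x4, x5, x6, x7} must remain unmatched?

0

For example, pair x1-q3, x2-q1, x3-q4, x4-q5, x5-q7, x6-q6, x7-q2.
This saturates every left vertex, so 7 is the maximum.
That matches 7 of the 7, leaving 0 unmatched; no matching can do better.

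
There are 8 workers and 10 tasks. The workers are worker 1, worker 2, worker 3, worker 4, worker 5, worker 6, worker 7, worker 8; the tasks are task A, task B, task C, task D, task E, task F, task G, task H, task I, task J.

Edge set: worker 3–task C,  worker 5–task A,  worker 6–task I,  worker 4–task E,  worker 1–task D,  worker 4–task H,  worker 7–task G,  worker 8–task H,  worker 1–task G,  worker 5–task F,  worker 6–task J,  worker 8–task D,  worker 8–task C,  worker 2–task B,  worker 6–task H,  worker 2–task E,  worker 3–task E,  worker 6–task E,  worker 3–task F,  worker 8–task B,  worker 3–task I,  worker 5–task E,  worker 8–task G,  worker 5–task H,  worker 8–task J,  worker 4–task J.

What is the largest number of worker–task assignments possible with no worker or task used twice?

A valid assignment of size 8: worker 1-task D, worker 2-task B, worker 3-task F, worker 4-task J, worker 5-task A, worker 6-task E, worker 7-task G, worker 8-task C.
This saturates every worker, so 8 is the maximum.

8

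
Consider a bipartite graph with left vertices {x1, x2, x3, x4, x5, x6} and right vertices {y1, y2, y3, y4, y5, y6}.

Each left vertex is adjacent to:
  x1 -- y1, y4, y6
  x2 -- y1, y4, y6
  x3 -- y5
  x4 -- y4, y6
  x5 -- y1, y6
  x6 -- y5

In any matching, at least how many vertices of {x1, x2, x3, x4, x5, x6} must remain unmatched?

A valid assignment of size 4: x1–y1, x2–y6, x3–y5, x4–y4.
The set {x1, x2, x3, x4, x5, x6} has only 4 neighbours ({y1, y4, y5, y6}), so by Hall's theorem at most 4 of the 6 left vertices can be matched.
That matches 4 of the 6, leaving 2 unmatched; no matching can do better.

2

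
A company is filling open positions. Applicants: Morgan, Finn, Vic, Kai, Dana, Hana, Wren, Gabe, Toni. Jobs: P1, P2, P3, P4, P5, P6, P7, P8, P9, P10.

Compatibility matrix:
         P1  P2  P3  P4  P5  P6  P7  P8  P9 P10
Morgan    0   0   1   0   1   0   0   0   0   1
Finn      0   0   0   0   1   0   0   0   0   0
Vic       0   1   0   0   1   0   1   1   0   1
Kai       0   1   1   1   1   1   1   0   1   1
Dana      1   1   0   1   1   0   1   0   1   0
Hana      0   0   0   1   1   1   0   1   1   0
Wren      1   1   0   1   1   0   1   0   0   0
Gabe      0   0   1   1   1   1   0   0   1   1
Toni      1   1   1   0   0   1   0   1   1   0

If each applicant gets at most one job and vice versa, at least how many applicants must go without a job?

0

For example, pair Morgan-P10, Finn-P5, Vic-P7, Kai-P3, Dana-P2, Hana-P8, Wren-P4, Gabe-P6, Toni-P1.
All 9 applicants are matched, so no larger matching exists.
That matches 9 of the 9, leaving 0 unmatched; no matching can do better.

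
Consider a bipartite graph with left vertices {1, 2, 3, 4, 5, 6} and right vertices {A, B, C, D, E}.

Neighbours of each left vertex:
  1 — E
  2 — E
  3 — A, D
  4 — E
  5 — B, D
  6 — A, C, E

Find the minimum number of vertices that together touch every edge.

A maximum matching has 4 edges (e.g. 1–E, 3–D, 5–B, 6–C).
By König's theorem the minimum vertex cover has the same size. One such cover is {3, 5, 6, E}.

4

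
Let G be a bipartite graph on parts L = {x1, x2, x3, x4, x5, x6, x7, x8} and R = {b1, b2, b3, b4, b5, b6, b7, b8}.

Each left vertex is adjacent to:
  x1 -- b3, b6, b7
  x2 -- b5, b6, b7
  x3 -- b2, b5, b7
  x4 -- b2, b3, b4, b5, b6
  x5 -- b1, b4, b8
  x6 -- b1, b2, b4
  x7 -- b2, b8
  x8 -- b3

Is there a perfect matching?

For example, pair x1–b6, x2–b5, x3–b7, x4–b4, x5–b8, x6–b1, x7–b2, x8–b3.
All 8 left vertices are covered.

Yes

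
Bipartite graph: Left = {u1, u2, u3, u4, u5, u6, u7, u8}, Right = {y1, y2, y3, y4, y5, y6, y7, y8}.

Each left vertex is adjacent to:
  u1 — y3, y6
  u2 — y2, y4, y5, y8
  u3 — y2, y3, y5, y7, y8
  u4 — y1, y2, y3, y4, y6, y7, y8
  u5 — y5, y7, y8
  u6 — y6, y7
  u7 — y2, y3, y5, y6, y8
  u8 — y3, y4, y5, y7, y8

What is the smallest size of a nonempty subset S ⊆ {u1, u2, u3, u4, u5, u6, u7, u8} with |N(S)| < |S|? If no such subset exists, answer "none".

A matching saturating every left vertex exists, for instance u1→y3, u2→y4, u3→y2, u4→y1, u5→y5, u6→y6, u7→y8, u8→y7.
By Hall's marriage theorem, this means |N(S)| ≥ |S| for every subset S, so no violating subset exists.

none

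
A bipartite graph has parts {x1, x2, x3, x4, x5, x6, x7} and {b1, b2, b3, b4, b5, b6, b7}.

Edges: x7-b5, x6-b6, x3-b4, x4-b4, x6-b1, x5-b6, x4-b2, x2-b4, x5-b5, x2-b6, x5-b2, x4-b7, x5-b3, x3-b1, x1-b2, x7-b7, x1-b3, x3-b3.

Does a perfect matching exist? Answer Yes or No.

For example, pair x1→b2, x2→b6, x3→b4, x4→b7, x5→b3, x6→b1, x7→b5.
All 7 left vertices are covered.

Yes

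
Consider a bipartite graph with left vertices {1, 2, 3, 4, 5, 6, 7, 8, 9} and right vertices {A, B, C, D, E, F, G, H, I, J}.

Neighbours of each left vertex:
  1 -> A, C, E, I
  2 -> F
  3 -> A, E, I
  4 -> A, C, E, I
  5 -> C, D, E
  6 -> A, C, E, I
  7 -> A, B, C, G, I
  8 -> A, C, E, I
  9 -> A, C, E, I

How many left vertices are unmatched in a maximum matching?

2

For example, pair 1-C, 2-F, 3-I, 4-A, 5-D, 6-E, 7-G.
The set {1, 3, 4, 6, 8, 9} has only 4 neighbours ({A, C, E, I}), so by Hall's theorem at most 7 of the 9 left vertices can be matched.
That matches 7 of the 9, leaving 2 unmatched; no matching can do better.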